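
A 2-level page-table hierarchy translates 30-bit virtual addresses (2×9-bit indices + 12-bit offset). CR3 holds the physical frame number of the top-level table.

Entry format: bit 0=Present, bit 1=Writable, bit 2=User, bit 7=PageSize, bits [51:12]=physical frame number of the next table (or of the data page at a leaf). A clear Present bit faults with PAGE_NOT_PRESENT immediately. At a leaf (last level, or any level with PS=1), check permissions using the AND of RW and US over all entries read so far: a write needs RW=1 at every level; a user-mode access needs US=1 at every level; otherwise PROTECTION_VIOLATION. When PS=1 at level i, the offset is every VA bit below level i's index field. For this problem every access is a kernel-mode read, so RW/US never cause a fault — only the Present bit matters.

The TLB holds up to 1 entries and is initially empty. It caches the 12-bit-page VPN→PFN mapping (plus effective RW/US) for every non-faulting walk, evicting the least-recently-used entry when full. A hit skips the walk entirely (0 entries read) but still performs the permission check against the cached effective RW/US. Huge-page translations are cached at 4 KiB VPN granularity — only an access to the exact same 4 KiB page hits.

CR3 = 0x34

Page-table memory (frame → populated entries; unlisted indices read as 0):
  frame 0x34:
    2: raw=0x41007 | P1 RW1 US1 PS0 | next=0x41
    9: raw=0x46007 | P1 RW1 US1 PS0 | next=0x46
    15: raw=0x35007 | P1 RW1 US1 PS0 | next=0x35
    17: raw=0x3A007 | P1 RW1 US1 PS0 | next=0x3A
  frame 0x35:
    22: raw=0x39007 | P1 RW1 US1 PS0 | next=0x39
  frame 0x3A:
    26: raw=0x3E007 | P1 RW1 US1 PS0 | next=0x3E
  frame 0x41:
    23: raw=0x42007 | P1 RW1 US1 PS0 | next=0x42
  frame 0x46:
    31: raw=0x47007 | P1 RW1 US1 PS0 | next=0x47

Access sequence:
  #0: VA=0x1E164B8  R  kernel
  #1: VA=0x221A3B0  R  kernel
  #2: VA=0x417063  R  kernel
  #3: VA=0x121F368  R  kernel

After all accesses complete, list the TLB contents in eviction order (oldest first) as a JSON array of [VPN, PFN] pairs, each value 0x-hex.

Per-access translation:
#0 VA=0x1E164B8 (r,kernel):
  L0 @0x34[15] → 0x35007  P=1,RW=1,US=1,PS=0
  L1 @0x35[22] → 0x39007  P=1,RW=1,US=1,PS=0
  → PA=0x394B8  (2 entries read)
#1 VA=0x221A3B0 (r,kernel):
  L0 @0x34[17] → 0x3A007  P=1,RW=1,US=1,PS=0
  L1 @0x3A[26] → 0x3E007  P=1,RW=1,US=1,PS=0
  → PA=0x3E3B0  (2 entries read)
#2 VA=0x417063 (r,kernel):
  L0 @0x34[2] → 0x41007  P=1,RW=1,US=1,PS=0
  L1 @0x41[23] → 0x42007  P=1,RW=1,US=1,PS=0
  → PA=0x42063  (2 entries read)
#3 VA=0x121F368 (r,kernel):
  L0 @0x34[9] → 0x46007  P=1,RW=1,US=1,PS=0
  L1 @0x46[31] → 0x47007  P=1,RW=1,US=1,PS=0
  → PA=0x47368  (2 entries read)

TLB: [["0x121F", "0x47"]]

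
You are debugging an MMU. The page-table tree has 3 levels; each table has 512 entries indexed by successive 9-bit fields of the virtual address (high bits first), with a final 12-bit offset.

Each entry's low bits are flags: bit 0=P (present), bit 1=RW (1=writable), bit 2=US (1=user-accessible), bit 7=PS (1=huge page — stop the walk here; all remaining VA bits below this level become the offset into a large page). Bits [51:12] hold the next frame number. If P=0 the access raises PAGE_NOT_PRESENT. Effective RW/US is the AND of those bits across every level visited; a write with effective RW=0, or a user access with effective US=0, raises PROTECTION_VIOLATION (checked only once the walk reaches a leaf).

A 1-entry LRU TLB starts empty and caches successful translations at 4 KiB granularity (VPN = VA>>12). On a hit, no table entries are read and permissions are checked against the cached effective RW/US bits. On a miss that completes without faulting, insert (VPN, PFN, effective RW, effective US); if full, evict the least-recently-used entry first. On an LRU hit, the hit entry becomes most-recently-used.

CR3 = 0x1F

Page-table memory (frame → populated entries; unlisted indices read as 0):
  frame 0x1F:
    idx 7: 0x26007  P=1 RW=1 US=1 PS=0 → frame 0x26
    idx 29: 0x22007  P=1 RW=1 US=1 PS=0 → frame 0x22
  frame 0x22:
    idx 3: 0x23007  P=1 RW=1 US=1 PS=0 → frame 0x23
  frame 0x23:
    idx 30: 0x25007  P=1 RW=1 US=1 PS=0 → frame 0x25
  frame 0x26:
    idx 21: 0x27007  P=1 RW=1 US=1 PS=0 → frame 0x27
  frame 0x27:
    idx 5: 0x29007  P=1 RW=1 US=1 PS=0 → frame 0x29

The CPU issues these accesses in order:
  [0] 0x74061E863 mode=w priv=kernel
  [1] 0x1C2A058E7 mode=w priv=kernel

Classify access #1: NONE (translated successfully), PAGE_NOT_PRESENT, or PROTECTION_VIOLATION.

Trace:
#0 VA=0x74061E863 (w,kernel):
  lvl0: tbl 0x1F, slot 29 ⇒ 0x22007 (P1/RW1/US1/PS0)
  lvl1: tbl 0x22, slot 3 ⇒ 0x23007 (P1/RW1/US1/PS0)
  lvl2: tbl 0x23, slot 30 ⇒ 0x25007 (P1/RW1/US1/PS0)
  → PA=0x25863  (3 entries read)
#1 VA=0x1C2A058E7 (w,kernel):
  lvl0: tbl 0x1F, slot 7 ⇒ 0x26007 (P1/RW1/US1/PS0)
  lvl1: tbl 0x26, slot 21 ⇒ 0x27007 (P1/RW1/US1/PS0)
  lvl2: tbl 0x27, slot 5 ⇒ 0x29007 (P1/RW1/US1/PS0)
  → PA=0x298E7  (3 entries read)

Access #1 fault: NONE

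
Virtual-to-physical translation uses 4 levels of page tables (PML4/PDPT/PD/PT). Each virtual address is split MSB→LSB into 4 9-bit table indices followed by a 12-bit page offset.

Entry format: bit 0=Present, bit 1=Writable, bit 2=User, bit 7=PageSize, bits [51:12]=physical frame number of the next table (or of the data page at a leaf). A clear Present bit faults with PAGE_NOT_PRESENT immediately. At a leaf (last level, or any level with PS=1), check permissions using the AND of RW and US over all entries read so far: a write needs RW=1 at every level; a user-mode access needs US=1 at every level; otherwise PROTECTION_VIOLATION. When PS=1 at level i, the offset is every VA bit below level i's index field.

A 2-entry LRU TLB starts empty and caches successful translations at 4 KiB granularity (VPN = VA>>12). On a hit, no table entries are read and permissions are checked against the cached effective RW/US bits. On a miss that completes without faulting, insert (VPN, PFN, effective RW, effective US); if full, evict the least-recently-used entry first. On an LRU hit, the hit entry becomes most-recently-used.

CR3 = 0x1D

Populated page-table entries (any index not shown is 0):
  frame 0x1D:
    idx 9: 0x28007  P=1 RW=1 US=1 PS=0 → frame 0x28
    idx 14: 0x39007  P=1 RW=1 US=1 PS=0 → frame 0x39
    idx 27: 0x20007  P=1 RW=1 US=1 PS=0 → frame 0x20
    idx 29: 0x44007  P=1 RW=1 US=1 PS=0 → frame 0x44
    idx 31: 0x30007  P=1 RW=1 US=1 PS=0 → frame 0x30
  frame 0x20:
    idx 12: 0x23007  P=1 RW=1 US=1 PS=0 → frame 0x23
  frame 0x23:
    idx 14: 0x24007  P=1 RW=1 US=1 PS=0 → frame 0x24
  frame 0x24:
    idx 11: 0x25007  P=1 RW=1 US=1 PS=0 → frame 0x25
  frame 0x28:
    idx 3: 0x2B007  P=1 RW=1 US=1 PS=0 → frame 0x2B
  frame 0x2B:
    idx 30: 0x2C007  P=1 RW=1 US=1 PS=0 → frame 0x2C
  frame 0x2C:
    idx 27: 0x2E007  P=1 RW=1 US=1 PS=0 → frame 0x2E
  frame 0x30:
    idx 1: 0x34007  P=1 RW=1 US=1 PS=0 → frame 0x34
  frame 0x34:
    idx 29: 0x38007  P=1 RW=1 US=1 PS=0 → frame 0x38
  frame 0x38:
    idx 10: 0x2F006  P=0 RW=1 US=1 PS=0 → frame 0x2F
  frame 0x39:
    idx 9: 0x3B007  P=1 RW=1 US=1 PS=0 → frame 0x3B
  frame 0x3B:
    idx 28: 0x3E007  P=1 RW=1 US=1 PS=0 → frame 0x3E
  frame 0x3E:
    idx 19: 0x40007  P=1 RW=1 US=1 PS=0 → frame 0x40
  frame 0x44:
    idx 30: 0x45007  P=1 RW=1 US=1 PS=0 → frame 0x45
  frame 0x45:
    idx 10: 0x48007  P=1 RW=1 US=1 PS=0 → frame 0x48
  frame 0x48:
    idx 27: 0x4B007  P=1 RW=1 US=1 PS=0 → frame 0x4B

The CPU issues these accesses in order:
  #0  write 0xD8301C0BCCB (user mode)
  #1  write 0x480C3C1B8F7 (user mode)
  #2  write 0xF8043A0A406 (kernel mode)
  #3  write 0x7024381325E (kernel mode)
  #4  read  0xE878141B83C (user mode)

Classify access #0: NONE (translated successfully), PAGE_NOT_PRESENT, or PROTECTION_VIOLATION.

Walk each access:
#0 VA=0xD8301C0BCCB (w,user):
  L0 @0x1D[27] → 0x20007  P=1,RW=1,US=1,PS=0
  L1 @0x20[12] → 0x23007  P=1,RW=1,US=1,PS=0
  L2 @0x23[14] → 0x24007  P=1,RW=1,US=1,PS=0
  L3 @0x24[11] → 0x25007  P=1,RW=1,US=1,PS=0
  ✓ 0x25CCB  — 4 lookups
#1 VA=0x480C3C1B8F7 (w,user):
  L0 @0x1D[9] → 0x28007  P=1,RW=1,US=1,PS=0
  L1 @0x28[3] → 0x2B007  P=1,RW=1,US=1,PS=0
  L2 @0x2B[30] → 0x2C007  P=1,RW=1,US=1,PS=0
  L3 @0x2C[27] → 0x2E007  P=1,RW=1,US=1,PS=0
  ✓ 0x2E8F7  — 4 lookups
#2 VA=0xF8043A0A406 (w,kernel):
  L0 @0x1D[31] → 0x30007  P=1,RW=1,US=1,PS=0
  L1 @0x30[1] → 0x34007  P=1,RW=1,US=1,PS=0
  L2 @0x34[29] → 0x38007  P=1,RW=1,US=1,PS=0
  L3 @0x38[10] → 0x2F006  P=0,RW=1,US=1,PS=0
  → PAGE_NOT_PRESENT  (4 entries read)
#3 VA=0x7024381325E (w,kernel):
  L0 @0x1D[14] → 0x39007  P=1,RW=1,US=1,PS=0
  L1 @0x39[9] → 0x3B007  P=1,RW=1,US=1,PS=0
  L2 @0x3B[28] → 0x3E007  P=1,RW=1,US=1,PS=0
  L3 @0x3E[19] → 0x40007  P=1,RW=1,US=1,PS=0
  ✓ 0x4025E  — 4 lookups
#4 VA=0xE878141B83C (r,user):
  L0 @0x1D[29] → 0x44007  P=1,RW=1,US=1,PS=0
  L1 @0x44[30] → 0x45007  P=1,RW=1,US=1,PS=0
  L2 @0x45[10] → 0x48007  P=1,RW=1,US=1,PS=0
  L3 @0x48[27] → 0x4B007  P=1,RW=1,US=1,PS=0
  ✓ 0x4B83C  — 4 lookups

Access #0 fault: NONE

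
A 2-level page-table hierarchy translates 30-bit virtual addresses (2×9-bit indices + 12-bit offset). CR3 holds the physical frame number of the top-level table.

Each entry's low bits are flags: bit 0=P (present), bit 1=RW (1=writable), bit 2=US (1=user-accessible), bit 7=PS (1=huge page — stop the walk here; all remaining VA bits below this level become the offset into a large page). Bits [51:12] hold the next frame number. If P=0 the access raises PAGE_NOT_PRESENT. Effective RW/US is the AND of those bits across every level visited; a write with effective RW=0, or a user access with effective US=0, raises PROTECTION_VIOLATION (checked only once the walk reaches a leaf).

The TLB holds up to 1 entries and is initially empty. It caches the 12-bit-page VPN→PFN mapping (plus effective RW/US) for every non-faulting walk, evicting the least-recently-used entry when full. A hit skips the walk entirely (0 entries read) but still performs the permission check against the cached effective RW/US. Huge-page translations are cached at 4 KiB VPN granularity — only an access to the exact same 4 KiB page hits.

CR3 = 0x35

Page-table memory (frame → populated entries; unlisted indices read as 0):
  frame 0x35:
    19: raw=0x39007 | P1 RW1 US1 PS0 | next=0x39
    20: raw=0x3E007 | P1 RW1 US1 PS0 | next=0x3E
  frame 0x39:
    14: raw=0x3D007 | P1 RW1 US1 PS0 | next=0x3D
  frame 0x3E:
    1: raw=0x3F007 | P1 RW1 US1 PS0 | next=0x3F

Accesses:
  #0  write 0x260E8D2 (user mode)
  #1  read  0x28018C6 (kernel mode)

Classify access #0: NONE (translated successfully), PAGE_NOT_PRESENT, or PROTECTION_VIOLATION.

Walk each access:
#0 VA=0x260E8D2 (w,user):
  [0] read 0x35 idx=19: raw=0x39007 flags P=1 W=1 U=1 S=0
  [1] read 0x39 idx=14: raw=0x3D007 flags P=1 W=1 U=1 S=0
  ✓ 0x3D8D2  — 2 lookups
#1 VA=0x28018C6 (r,kernel):
  [0] read 0x35 idx=20: raw=0x3E007 flags P=1 W=1 U=1 S=0
  [1] read 0x3E idx=1: raw=0x3F007 flags P=1 W=1 U=1 S=0
  ✓ 0x3F8C6  — 2 lookups

Access #0 fault: NONE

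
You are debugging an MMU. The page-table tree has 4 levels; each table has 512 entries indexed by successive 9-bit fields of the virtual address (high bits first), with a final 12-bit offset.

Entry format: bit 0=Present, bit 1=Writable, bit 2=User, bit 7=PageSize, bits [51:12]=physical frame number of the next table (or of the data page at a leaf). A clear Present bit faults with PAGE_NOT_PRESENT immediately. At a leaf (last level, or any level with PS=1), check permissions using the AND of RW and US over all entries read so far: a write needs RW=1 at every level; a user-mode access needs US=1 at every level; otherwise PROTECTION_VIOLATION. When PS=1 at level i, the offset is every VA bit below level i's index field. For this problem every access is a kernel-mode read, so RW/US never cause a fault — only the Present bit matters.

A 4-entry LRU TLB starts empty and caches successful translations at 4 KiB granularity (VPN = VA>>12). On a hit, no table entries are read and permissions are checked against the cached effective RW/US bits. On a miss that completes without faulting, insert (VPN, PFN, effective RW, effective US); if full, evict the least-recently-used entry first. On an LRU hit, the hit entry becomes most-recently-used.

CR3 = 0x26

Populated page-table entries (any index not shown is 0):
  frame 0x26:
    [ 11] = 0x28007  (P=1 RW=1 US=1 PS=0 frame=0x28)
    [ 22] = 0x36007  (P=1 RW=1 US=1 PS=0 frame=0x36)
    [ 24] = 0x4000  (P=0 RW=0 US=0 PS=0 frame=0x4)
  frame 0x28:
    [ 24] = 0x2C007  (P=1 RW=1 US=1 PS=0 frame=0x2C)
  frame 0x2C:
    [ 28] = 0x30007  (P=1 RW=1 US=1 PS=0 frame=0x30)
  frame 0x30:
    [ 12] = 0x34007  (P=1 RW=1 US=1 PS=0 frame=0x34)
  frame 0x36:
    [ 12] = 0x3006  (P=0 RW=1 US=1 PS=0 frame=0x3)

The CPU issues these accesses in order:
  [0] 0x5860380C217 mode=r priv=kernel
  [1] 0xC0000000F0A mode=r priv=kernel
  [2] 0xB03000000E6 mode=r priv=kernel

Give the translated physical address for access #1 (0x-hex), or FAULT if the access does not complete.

Per-access translation:
#0 VA=0x5860380C217 (r,kernel):
  [0] read 0x26 idx=11: raw=0x28007 flags P=1 W=1 U=1 S=0
  [1] read 0x28 idx=24: raw=0x2C007 flags P=1 W=1 U=1 S=0
  [2] read 0x2C idx=28: raw=0x30007 flags P=1 W=1 U=1 S=0
  [3] read 0x30 idx=12: raw=0x34007 flags P=1 W=1 U=1 S=0
  ⇒ phys 0x34217  [4 reads]
#1 VA=0xC0000000F0A (r,kernel):
  [0] read 0x26 idx=24: raw=0x4000 flags P=0 W=0 U=0 S=0
  → PAGE_NOT_PRESENT  (1 entries read)
#2 VA=0xB03000000E6 (r,kernel):
  [0] read 0x26 idx=22: raw=0x36007 flags P=1 W=1 U=1 S=0
  [1] read 0x36 idx=12: raw=0x3006 flags P=0 W=1 U=1 S=0
  → PAGE_NOT_PRESENT  (2 entries read)

Access #1 PA: FAULT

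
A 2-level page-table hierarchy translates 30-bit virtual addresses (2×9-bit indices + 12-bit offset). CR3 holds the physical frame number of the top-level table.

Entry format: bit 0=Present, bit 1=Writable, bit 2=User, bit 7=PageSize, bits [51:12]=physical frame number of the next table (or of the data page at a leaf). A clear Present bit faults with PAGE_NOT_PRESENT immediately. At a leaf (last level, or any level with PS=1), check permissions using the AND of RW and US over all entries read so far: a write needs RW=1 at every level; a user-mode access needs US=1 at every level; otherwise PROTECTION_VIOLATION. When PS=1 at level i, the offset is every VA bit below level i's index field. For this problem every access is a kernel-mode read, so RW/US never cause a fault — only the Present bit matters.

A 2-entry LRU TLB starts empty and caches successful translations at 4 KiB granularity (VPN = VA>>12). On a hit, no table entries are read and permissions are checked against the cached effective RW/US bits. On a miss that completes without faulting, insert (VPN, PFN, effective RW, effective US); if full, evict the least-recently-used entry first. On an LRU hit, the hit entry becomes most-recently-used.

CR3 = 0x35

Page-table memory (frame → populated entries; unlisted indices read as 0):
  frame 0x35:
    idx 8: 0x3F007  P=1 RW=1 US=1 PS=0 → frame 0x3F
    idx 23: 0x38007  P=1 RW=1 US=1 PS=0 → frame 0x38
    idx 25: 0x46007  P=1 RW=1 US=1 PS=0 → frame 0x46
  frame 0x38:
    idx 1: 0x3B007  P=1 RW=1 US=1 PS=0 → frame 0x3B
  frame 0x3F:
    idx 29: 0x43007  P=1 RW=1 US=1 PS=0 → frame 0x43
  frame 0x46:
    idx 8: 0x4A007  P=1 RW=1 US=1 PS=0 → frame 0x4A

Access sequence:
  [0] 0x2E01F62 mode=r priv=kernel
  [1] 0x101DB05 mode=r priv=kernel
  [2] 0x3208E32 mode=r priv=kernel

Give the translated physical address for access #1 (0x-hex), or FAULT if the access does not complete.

Trace:
#0 VA=0x2E01F62 (r,kernel):
  [0] read 0x35 idx=23: raw=0x38007 flags P=1 W=1 U=1 S=0
  [1] read 0x38 idx=1: raw=0x3B007 flags P=1 W=1 U=1 S=0
  ✓ 0x3BF62  — 2 lookups
#1 VA=0x101DB05 (r,kernel):
  [0] read 0x35 idx=8: raw=0x3F007 flags P=1 W=1 U=1 S=0
  [1] read 0x3F idx=29: raw=0x43007 flags P=1 W=1 U=1 S=0
  ✓ 0x43B05  — 2 lookups
#2 VA=0x3208E32 (r,kernel):
  [0] read 0x35 idx=25: raw=0x46007 flags P=1 W=1 U=1 S=0
  [1] read 0x46 idx=8: raw=0x4A007 flags P=1 W=1 U=1 S=0
  ✓ 0x4AE32  — 2 lookups

Access #1 PA: 0x43B05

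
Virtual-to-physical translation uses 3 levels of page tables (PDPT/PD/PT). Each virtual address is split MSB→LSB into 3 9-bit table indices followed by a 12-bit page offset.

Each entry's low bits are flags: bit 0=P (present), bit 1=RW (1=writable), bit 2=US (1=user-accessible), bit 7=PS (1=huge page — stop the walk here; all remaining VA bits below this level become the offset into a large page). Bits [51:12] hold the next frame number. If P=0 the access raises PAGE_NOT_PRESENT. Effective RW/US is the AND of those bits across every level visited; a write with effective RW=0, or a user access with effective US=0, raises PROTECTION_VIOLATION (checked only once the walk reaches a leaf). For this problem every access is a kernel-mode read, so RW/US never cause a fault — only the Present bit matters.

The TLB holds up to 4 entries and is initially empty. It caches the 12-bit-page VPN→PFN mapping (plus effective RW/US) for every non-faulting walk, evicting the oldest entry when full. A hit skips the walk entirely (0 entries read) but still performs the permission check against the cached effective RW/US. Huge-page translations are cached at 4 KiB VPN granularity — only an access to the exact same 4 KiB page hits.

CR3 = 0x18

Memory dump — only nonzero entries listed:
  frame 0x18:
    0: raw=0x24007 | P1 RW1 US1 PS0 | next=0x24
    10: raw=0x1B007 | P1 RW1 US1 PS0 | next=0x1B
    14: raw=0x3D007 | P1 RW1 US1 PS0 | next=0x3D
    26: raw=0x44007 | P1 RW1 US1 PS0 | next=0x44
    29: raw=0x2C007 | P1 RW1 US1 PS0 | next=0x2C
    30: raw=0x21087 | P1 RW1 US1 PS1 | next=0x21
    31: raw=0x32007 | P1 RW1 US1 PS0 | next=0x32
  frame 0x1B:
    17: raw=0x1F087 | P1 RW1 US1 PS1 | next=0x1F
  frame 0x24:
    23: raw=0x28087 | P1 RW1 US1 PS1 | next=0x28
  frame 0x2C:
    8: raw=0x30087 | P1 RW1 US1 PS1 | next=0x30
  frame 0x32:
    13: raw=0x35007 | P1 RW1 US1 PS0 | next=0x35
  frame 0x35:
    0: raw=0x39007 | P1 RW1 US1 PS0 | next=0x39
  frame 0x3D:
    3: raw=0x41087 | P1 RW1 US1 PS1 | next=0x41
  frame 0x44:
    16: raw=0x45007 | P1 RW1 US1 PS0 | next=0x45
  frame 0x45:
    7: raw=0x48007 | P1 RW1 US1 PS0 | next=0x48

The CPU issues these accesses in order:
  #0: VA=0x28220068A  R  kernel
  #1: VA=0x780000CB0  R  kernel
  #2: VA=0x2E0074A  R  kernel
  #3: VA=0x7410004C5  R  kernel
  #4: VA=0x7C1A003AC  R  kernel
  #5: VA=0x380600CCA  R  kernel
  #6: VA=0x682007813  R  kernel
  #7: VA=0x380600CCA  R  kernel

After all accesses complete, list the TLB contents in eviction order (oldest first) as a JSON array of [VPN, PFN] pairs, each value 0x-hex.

Trace:
#0 VA=0x28220068A (r,kernel):
  [0] read 0x18 idx=10: raw=0x1B007 flags P=1 W=1 U=1 S=0
  [1] read 0x1B idx=17: raw=0x1F087 flags P=1 W=1 U=1 S=1
  ✓ 0x1F68A (huge @L1)  — 2 lookups
#1 VA=0x780000CB0 (r,kernel):
  [0] read 0x18 idx=30: raw=0x21087 flags P=1 W=1 U=1 S=1
  ✓ 0x21CB0 (huge @L0)  — 1 lookups
#2 VA=0x2E0074A (r,kernel):
  [0] read 0x18 idx=0: raw=0x24007 flags P=1 W=1 U=1 S=0
  [1] read 0x24 idx=23: raw=0x28087 flags P=1 W=1 U=1 S=1
  ✓ 0x2874A (huge @L1)  — 2 lookups
#3 VA=0x7410004C5 (r,kernel):
  [0] read 0x18 idx=29: raw=0x2C007 flags P=1 W=1 U=1 S=0
  [1] read 0x2C idx=8: raw=0x30087 flags P=1 W=1 U=1 S=1
  ✓ 0x304C5 (huge @L1)  — 2 lookups
#4 VA=0x7C1A003AC (r,kernel):
  [0] read 0x18 idx=31: raw=0x32007 flags P=1 W=1 U=1 S=0
  [1] read 0x32 idx=13: raw=0x35007 flags P=1 W=1 U=1 S=0
  [2] read 0x35 idx=0: raw=0x39007 flags P=1 W=1 U=1 S=0
  ✓ 0x393AC  — 3 lookups
#5 VA=0x380600CCA (r,kernel):
  [0] read 0x18 idx=14: raw=0x3D007 flags P=1 W=1 U=1 S=0
  [1] read 0x3D idx=3: raw=0x41087 flags P=1 W=1 U=1 S=1
  ✓ 0x41CCA (huge @L1)  — 2 lookups
#6 VA=0x682007813 (r,kernel):
  [0] read 0x18 idx=26: raw=0x44007 flags P=1 W=1 U=1 S=0
  [1] read 0x44 idx=16: raw=0x45007 flags P=1 W=1 U=1 S=0
  [2] read 0x45 idx=7: raw=0x48007 flags P=1 W=1 U=1 S=0
  ✓ 0x48813  — 3 lookups
#7 VA=0x380600CCA (r,kernel):
  TLB hit vpn=0x380600 → PA=0x41CCA

TLB: [["0x741000", "0x30"], ["0x7C1A00", "0x39"], ["0x380600", "0x41"], ["0x682007", "0x48"]]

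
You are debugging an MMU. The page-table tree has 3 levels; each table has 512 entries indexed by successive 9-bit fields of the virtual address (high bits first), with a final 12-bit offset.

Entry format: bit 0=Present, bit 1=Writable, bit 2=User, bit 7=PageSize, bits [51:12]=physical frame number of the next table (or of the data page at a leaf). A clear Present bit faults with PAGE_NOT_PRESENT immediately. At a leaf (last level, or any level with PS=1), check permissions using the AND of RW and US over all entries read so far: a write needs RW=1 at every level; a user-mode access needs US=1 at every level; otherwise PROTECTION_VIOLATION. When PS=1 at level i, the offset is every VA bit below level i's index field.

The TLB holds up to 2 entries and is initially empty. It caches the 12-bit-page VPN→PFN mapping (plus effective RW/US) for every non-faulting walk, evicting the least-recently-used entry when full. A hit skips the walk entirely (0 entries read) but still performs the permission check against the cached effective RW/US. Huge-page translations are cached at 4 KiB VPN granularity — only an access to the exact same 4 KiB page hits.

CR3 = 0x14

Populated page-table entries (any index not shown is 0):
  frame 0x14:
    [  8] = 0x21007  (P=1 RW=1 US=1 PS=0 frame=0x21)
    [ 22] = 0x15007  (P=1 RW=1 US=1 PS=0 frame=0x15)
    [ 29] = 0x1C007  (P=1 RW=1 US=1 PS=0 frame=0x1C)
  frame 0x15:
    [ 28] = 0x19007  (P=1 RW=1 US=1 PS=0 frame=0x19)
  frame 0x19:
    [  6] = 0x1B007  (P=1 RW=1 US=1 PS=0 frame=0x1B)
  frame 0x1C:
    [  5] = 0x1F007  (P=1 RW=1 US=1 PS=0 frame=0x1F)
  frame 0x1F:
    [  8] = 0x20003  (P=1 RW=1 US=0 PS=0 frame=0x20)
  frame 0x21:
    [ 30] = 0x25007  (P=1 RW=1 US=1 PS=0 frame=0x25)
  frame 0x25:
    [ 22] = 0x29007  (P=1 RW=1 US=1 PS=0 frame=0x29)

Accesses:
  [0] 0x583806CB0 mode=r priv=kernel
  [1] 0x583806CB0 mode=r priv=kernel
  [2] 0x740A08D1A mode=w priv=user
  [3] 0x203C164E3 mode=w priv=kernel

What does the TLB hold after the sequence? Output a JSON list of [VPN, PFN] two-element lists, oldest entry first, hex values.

Trace:
#0 VA=0x583806CB0 (r,kernel):
  L0 @0x14[22] → 0x15007  P=1,RW=1,US=1,PS=0
  L1 @0x15[28] → 0x19007  P=1,RW=1,US=1,PS=0
  L2 @0x19[6] → 0x1B007  P=1,RW=1,US=1,PS=0
  ⇒ phys 0x1BCB0  [3 reads]
#1 VA=0x583806CB0 (r,kernel):
  TLB hit vpn=0x583806 → PA=0x1BCB0
#2 VA=0x740A08D1A (w,user):
  L0 @0x14[29] → 0x1C007  P=1,RW=1,US=1,PS=0
  L1 @0x1C[5] → 0x1F007  P=1,RW=1,US=1,PS=0
  L2 @0x1F[8] → 0x20003  P=1,RW=1,US=0,PS=0
  ✗ PROTECTION_VIOLATION  [3 reads]
#3 VA=0x203C164E3 (w,kernel):
  L0 @0x14[8] → 0x21007  P=1,RW=1,US=1,PS=0
  L1 @0x21[30] → 0x25007  P=1,RW=1,US=1,PS=0
  L2 @0x25[22] → 0x29007  P=1,RW=1,US=1,PS=0
  ⇒ phys 0x294E3  [3 reads]

TLB: [["0x583806", "0x1B"], ["0x203C16", "0x29"]]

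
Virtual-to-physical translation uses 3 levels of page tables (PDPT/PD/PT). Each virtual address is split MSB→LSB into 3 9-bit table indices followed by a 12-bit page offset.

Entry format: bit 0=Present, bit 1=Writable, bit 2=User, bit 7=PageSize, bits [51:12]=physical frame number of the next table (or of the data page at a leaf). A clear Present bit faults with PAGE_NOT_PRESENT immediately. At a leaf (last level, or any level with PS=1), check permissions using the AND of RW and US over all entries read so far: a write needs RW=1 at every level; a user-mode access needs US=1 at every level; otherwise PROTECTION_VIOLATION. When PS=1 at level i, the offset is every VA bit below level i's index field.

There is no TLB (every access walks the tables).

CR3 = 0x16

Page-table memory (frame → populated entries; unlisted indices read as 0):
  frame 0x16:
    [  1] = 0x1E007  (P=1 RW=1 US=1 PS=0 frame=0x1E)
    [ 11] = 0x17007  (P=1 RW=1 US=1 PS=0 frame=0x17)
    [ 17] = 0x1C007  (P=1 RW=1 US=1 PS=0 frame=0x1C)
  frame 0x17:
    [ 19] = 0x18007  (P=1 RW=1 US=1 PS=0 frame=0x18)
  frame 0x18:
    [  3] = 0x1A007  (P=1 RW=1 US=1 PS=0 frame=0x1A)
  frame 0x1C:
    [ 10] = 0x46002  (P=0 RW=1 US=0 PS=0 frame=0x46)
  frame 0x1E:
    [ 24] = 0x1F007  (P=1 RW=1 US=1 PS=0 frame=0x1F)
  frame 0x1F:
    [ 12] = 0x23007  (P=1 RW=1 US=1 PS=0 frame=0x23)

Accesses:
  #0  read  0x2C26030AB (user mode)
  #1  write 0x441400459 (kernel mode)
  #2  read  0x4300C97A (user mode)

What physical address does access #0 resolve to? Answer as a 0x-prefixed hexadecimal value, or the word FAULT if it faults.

Walk each access:
#0 VA=0x2C26030AB (r,user):
  lvl0: tbl 0x16, slot 11 ⇒ 0x17007 (P1/RW1/US1/PS0)
  lvl1: tbl 0x17, slot 19 ⇒ 0x18007 (P1/RW1/US1/PS0)
  lvl2: tbl 0x18, slot 3 ⇒ 0x1A007 (P1/RW1/US1/PS0)
  → PA=0x1A0AB  (3 entries read)
#1 VA=0x441400459 (w,kernel):
  lvl0: tbl 0x16, slot 17 ⇒ 0x1C007 (P1/RW1/US1/PS0)
  lvl1: tbl 0x1C, slot 10 ⇒ 0x46002 (P0/RW1/US0/PS0)
  ✗ PAGE_NOT_PRESENT  [2 reads]
#2 VA=0x4300C97A (r,user):
  lvl0: tbl 0x16, slot 1 ⇒ 0x1E007 (P1/RW1/US1/PS0)
  lvl1: tbl 0x1E, slot 24 ⇒ 0x1F007 (P1/RW1/US1/PS0)
  lvl2: tbl 0x1F, slot 12 ⇒ 0x23007 (P1/RW1/US1/PS0)
  → PA=0x2397A  (3 entries read)

Access #0 PA: 0x1A0AB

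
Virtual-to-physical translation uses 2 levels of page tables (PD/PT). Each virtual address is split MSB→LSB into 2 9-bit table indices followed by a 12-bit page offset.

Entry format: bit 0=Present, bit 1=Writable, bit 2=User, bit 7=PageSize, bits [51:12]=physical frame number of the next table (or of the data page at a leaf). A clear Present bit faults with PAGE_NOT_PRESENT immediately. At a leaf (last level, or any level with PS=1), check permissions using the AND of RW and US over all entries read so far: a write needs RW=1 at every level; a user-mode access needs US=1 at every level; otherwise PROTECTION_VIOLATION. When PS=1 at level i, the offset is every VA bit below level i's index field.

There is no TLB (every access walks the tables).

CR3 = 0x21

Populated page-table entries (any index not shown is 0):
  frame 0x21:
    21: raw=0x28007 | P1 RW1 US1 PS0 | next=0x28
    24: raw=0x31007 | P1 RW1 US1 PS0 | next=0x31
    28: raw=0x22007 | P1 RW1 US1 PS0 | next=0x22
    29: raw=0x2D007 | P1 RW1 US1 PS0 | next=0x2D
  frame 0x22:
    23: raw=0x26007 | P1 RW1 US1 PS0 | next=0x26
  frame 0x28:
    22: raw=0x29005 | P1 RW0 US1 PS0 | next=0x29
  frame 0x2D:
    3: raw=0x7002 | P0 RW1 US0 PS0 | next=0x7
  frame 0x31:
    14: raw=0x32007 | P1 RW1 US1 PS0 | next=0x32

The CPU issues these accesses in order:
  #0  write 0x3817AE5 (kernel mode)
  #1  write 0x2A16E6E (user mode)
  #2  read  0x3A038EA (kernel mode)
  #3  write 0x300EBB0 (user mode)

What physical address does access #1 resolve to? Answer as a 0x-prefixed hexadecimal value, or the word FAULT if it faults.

Walk each access:
#0 VA=0x3817AE5 (w,kernel):
  lvl0: tbl 0x21, slot 28 ⇒ 0x22007 (P1/RW1/US1/PS0)
  lvl1: tbl 0x22, slot 23 ⇒ 0x26007 (P1/RW1/US1/PS0)
  ⇒ phys 0x26AE5  [2 reads]
#1 VA=0x2A16E6E (w,user):
  lvl0: tbl 0x21, slot 21 ⇒ 0x28007 (P1/RW1/US1/PS0)
  lvl1: tbl 0x28, slot 22 ⇒ 0x29005 (P1/RW0/US1/PS0)
  ✗ PROTECTION_VIOLATION  [2 reads]
#2 VA=0x3A038EA (r,kernel):
  lvl0: tbl 0x21, slot 29 ⇒ 0x2D007 (P1/RW1/US1/PS0)
  lvl1: tbl 0x2D, slot 3 ⇒ 0x7002 (P0/RW1/US0/PS0)
  ✗ PAGE_NOT_PRESENT  [2 reads]
#3 VA=0x300EBB0 (w,user):
  lvl0: tbl 0x21, slot 24 ⇒ 0x31007 (P1/RW1/US1/PS0)
  lvl1: tbl 0x31, slot 14 ⇒ 0x32007 (P1/RW1/US1/PS0)
  ⇒ phys 0x32BB0  [2 reads]

Access #1 PA: FAULT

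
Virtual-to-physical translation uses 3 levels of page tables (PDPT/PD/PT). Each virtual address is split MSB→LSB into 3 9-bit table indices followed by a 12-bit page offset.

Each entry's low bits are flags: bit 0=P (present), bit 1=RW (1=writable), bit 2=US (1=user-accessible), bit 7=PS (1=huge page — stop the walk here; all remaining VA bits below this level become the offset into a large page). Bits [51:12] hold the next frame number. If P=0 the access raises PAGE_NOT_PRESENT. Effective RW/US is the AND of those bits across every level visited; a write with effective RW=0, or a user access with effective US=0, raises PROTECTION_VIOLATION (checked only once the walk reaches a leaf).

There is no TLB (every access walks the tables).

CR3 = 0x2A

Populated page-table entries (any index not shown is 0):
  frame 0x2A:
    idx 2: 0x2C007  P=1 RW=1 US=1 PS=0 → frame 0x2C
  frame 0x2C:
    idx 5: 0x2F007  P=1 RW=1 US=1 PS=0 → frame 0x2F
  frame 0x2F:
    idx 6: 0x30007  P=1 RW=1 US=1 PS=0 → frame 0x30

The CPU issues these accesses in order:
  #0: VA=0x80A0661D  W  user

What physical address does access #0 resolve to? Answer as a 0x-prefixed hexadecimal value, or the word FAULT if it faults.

Walk each access:
#0 VA=0x80A0661D (w,user):
  [0] read 0x2A idx=2: raw=0x2C007 flags P=1 W=1 U=1 S=0
  [1] read 0x2C idx=5: raw=0x2F007 flags P=1 W=1 U=1 S=0
  [2] read 0x2F idx=6: raw=0x30007 flags P=1 W=1 U=1 S=0
  → PA=0x3061D  (3 entries read)

Access #0 PA: 0x3061D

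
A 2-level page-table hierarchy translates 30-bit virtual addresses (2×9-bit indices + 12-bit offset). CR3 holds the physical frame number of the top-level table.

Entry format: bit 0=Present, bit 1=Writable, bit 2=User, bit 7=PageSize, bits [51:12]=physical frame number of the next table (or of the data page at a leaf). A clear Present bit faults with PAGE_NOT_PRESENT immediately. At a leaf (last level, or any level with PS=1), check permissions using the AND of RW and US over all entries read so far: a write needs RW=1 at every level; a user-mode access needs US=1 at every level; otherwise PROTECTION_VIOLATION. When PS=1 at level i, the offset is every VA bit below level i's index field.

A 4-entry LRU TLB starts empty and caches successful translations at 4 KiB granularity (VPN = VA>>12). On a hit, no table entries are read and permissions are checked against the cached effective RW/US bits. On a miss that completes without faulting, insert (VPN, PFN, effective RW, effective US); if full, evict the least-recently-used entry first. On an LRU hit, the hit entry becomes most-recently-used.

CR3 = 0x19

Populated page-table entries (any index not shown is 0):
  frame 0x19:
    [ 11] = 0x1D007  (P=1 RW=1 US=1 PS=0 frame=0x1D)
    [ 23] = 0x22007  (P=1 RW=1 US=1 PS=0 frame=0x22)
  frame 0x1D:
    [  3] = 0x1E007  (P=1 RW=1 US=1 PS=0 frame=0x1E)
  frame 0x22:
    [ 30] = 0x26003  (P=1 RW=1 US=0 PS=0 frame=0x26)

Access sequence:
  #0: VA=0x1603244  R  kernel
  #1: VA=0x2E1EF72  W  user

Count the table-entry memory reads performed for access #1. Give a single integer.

Walk each access:
#0 VA=0x1603244 (r,kernel):
  lvl0: tbl 0x19, slot 11 ⇒ 0x1D007 (P1/RW1/US1/PS0)
  lvl1: tbl 0x1D, slot 3 ⇒ 0x1E007 (P1/RW1/US1/PS0)
  ✓ 0x1E244  — 2 lookups
#1 VA=0x2E1EF72 (w,user):
  lvl0: tbl 0x19, slot 23 ⇒ 0x22007 (P1/RW1/US1/PS0)
  lvl1: tbl 0x22, slot 30 ⇒ 0x26003 (P1/RW1/US0/PS0)
  → PROTECTION_VIOLATION  (2 entries read)

Entries read for #1: 2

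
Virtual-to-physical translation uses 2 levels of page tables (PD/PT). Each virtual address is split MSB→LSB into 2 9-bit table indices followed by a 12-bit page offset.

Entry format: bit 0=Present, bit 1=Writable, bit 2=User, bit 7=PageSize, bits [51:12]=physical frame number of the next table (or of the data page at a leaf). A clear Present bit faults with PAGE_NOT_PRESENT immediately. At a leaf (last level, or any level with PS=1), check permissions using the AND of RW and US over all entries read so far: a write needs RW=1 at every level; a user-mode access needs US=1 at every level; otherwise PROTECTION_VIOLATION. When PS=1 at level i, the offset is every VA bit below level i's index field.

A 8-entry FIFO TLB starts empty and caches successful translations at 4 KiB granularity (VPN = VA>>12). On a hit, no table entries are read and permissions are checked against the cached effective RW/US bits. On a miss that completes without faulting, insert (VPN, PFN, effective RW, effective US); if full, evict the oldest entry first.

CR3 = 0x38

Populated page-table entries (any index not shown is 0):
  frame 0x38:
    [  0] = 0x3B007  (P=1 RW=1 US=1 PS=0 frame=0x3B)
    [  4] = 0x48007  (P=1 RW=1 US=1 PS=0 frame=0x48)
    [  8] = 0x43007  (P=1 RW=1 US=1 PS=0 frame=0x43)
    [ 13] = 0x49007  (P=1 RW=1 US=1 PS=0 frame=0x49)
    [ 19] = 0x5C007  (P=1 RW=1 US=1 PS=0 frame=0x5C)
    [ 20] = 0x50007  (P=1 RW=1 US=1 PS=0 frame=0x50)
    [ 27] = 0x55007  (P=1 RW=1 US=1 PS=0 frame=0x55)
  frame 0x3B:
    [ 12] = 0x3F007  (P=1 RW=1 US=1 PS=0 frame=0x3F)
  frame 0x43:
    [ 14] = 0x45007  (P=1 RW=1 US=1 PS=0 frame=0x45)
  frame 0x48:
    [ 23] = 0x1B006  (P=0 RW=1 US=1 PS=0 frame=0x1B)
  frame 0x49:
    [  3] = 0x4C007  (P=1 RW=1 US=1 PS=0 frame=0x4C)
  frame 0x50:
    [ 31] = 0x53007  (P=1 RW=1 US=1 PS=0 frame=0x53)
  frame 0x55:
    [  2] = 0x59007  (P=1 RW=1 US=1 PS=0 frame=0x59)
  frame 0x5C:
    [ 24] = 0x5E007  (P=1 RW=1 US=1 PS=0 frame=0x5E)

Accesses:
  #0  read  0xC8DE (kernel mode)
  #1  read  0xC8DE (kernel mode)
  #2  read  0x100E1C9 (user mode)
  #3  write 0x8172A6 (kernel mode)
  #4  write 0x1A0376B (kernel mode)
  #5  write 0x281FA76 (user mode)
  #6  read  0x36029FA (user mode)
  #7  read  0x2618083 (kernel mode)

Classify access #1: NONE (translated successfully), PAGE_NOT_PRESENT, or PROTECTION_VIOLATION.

Walk each access:
#0 VA=0xC8DE (r,kernel):
  L0: frame=0x38 idx=0 entry=0x3B007 [P=1 RW=1 US=1 PS=0]
  L1: frame=0x3B idx=12 entry=0x3F007 [P=1 RW=1 US=1 PS=0]
  → PA=0x3F8DE  (2 entries read)
#1 VA=0xC8DE (r,kernel):
  TLB hit vpn=0xC → PA=0x3F8DE
#2 VA=0x100E1C9 (r,user):
  L0: frame=0x38 idx=8 entry=0x43007 [P=1 RW=1 US=1 PS=0]
  L1: frame=0x43 idx=14 entry=0x45007 [P=1 RW=1 US=1 PS=0]
  → PA=0x451C9  (2 entries read)
#3 VA=0x8172A6 (w,kernel):
  L0: frame=0x38 idx=4 entry=0x48007 [P=1 RW=1 US=1 PS=0]
  L1: frame=0x48 idx=23 entry=0x1B006 [P=0 RW=1 US=1 PS=0]
  ✗ PAGE_NOT_PRESENT  [2 reads]
#4 VA=0x1A0376B (w,kernel):
  L0: frame=0x38 idx=13 entry=0x49007 [P=1 RW=1 US=1 PS=0]
  L1: frame=0x49 idx=3 entry=0x4C007 [P=1 RW=1 US=1 PS=0]
  → PA=0x4C76B  (2 entries read)
#5 VA=0x281FA76 (w,user):
  L0: frame=0x38 idx=20 entry=0x50007 [P=1 RW=1 US=1 PS=0]
  L1: frame=0x50 idx=31 entry=0x53007 [P=1 RW=1 US=1 PS=0]
  → PA=0x53A76  (2 entries read)
#6 VA=0x36029FA (r,user):
  L0: frame=0x38 idx=27 entry=0x55007 [P=1 RW=1 US=1 PS=0]
  L1: frame=0x55 idx=2 entry=0x59007 [P=1 RW=1 US=1 PS=0]
  → PA=0x599FA  (2 entries read)
#7 VA=0x2618083 (r,kernel):
  L0: frame=0x38 idx=19 entry=0x5C007 [P=1 RW=1 US=1 PS=0]
  L1: frame=0x5C idx=24 entry=0x5E007 [P=1 RW=1 US=1 PS=0]
  → PA=0x5E083  (2 entries read)

Access #1 fault: NONE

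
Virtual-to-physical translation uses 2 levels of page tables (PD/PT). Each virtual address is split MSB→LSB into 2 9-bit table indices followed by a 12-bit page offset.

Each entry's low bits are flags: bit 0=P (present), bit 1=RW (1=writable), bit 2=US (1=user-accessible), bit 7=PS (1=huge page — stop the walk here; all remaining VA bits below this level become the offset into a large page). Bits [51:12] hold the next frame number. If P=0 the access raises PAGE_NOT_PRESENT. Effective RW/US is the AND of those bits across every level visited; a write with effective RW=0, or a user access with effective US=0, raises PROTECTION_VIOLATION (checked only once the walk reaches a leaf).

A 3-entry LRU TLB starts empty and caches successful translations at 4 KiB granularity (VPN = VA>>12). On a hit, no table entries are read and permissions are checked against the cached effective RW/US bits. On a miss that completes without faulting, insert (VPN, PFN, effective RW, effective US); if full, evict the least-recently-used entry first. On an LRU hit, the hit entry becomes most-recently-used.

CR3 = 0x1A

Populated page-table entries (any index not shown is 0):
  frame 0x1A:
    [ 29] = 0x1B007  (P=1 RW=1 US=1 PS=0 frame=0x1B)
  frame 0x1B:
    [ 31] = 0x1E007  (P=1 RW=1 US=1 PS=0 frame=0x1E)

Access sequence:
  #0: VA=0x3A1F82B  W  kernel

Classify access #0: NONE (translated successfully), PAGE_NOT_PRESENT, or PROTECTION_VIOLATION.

Trace:
#0 VA=0x3A1F82B (w,kernel):
  L0: frame=0x1A idx=29 entry=0x1B007 [P=1 RW=1 US=1 PS=0]
  L1: frame=0x1B idx=31 entry=0x1E007 [P=1 RW=1 US=1 PS=0]
  ⇒ phys 0x1E82B  [2 reads]

Access #0 fault: NONE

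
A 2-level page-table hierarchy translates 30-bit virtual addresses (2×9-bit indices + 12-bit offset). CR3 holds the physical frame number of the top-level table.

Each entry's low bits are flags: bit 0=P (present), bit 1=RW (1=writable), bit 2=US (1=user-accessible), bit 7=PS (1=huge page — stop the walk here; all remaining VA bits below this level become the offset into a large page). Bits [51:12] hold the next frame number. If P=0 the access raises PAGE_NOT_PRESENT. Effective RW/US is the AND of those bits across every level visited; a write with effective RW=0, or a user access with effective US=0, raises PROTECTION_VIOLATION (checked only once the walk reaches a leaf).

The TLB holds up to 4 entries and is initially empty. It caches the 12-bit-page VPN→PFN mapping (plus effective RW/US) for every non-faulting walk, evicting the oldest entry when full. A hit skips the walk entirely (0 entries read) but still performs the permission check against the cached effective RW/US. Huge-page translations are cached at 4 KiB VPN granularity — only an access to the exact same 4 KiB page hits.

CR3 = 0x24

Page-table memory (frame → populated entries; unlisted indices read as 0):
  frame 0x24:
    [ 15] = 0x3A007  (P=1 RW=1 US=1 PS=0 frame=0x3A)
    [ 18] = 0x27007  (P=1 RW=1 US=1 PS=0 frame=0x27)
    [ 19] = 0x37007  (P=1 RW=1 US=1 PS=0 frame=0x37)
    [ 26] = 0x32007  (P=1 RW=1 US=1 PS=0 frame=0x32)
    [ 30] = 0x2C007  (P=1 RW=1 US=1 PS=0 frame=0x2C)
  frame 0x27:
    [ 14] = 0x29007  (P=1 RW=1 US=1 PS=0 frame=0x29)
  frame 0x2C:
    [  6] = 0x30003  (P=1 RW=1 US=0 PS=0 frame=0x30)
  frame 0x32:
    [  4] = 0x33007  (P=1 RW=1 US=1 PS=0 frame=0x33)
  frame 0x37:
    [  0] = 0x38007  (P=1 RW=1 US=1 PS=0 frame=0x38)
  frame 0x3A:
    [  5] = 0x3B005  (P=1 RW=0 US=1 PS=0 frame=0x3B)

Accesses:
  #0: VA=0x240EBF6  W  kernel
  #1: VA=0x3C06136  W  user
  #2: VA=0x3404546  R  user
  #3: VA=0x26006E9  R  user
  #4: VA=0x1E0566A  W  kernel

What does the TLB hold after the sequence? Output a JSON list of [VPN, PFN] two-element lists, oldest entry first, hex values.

Per-access translation:
#0 VA=0x240EBF6 (w,kernel):
  L0: frame=0x24 idx=18 entry=0x27007 [P=1 RW=1 US=1 PS=0]
  L1: frame=0x27 idx=14 entry=0x29007 [P=1 RW=1 US=1 PS=0]
  ⇒ phys 0x29BF6  [2 reads]
#1 VA=0x3C06136 (w,user):
  L0: frame=0x24 idx=30 entry=0x2C007 [P=1 RW=1 US=1 PS=0]
  L1: frame=0x2C idx=6 entry=0x30003 [P=1 RW=1 US=0 PS=0]
  → PROTECTION_VIOLATION  (2 entries read)
#2 VA=0x3404546 (r,user):
  L0: frame=0x24 idx=26 entry=0x32007 [P=1 RW=1 US=1 PS=0]
  L1: frame=0x32 idx=4 entry=0x33007 [P=1 RW=1 US=1 PS=0]
  ⇒ phys 0x33546  [2 reads]
#3 VA=0x26006E9 (r,user):
  L0: frame=0x24 idx=19 entry=0x37007 [P=1 RW=1 US=1 PS=0]
  L1: frame=0x37 idx=0 entry=0x38007 [P=1 RW=1 US=1 PS=0]
  ⇒ phys 0x386E9  [2 reads]
#4 VA=0x1E0566A (w,kernel):
  L0: frame=0x24 idx=15 entry=0x3A007 [P=1 RW=1 US=1 PS=0]
  L1: frame=0x3A idx=5 entry=0x3B005 [P=1 RW=0 US=1 PS=0]
  → PROTECTION_VIOLATION  (2 entries read)

TLB: [["0x240E", "0x29"], ["0x3404", "0x33"], ["0x2600", "0x38"]]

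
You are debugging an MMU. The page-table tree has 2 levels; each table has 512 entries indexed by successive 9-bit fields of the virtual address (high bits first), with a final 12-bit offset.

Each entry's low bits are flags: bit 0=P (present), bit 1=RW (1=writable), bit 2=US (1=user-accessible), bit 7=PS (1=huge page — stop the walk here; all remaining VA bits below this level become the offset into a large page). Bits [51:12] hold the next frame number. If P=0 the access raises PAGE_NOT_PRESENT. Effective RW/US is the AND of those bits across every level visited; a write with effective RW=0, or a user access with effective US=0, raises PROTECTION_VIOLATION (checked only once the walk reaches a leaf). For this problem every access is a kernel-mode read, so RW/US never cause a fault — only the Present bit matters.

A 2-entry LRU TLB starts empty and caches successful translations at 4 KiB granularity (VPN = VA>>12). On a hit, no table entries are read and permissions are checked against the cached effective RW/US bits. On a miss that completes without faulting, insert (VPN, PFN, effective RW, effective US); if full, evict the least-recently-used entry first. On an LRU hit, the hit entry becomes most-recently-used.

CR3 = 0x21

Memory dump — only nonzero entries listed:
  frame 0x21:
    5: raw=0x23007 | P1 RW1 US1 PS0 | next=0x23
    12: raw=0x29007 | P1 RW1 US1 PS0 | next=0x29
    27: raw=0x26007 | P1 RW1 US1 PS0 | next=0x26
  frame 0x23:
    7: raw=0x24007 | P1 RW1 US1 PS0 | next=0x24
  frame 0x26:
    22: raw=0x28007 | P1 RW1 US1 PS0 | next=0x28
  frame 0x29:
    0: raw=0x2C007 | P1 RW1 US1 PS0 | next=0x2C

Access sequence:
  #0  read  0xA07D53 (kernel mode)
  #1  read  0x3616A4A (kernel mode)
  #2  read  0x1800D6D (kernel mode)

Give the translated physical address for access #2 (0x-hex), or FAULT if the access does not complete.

Per-access translation:
#0 VA=0xA07D53 (r,kernel):
  lvl0: tbl 0x21, slot 5 ⇒ 0x23007 (P1/RW1/US1/PS0)
  lvl1: tbl 0x23, slot 7 ⇒ 0x24007 (P1/RW1/US1/PS0)
  ✓ 0x24D53  — 2 lookups
#1 VA=0x3616A4A (r,kernel):
  lvl0: tbl 0x21, slot 27 ⇒ 0x26007 (P1/RW1/US1/PS0)
  lvl1: tbl 0x26, slot 22 ⇒ 0x28007 (P1/RW1/US1/PS0)
  ✓ 0x28A4A  — 2 lookups
#2 VA=0x1800D6D (r,kernel):
  lvl0: tbl 0x21, slot 12 ⇒ 0x29007 (P1/RW1/US1/PS0)
  lvl1: tbl 0x29, slot 0 ⇒ 0x2C007 (P1/RW1/US1/PS0)
  ✓ 0x2CD6D  — 2 lookups

Access #2 PA: 0x2CD6D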